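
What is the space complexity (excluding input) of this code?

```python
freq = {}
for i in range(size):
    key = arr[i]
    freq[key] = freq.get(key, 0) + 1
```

Space complexity: O(n).
Auxiliary storage grows linearly with the input size n in the worst case.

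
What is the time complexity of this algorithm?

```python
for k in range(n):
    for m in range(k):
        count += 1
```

Time complexity: O(n^2).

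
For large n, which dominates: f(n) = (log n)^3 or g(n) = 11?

f(n) = (log n)^3 grows faster: any unbounded function dominates a constant.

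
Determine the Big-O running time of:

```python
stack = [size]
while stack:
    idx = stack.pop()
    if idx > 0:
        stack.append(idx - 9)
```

Time complexity: O(n).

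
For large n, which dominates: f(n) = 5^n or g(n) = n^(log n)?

f(n) = 5^n grows faster: take logs: log(n^(log n)) = (log n)^2, log(5^n) = n log 5; n dominates (log n)^2.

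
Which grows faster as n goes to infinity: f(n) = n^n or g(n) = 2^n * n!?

f(n) = n^n grows faster: by Stirling n! ~ sqrt(2 pi n)(n/e)^n, so n^n / (2^n n!) ~ (e/2)^n / sqrt(2 pi n) -> infinity since e/2 ~ 1.359 > 1.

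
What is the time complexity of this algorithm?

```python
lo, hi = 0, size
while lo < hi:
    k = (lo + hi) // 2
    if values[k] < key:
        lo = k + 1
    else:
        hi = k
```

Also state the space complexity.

Time complexity: O(log n).
Space complexity: O(1).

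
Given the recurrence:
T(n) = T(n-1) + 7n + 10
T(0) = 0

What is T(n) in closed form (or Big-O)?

Dominant term in sum is 7*sum(i, i=1..n) = 7*n*(n+1)/2 = O(n^2).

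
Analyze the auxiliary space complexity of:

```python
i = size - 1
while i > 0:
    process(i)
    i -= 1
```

Space complexity: O(1).
Only a constant amount of auxiliary storage is used; nothing grows with n.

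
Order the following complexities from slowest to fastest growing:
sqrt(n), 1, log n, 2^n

Ordered by growth rate: 1 < log n < sqrt(n) < 2^n.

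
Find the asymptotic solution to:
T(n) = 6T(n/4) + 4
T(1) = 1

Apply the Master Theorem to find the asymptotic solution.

a=6, b=4, f(n)=4. log_4(6) = 1.292. Case 1 of Master Theorem: T(n) = O(n^1.292).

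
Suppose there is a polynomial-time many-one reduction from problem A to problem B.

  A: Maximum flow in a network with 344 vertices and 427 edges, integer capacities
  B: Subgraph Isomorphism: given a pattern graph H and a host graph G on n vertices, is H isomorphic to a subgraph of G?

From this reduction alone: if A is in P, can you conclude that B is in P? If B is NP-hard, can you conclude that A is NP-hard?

A poly-time reduction A <=_p B transfers tractability DOWN (B easy => A easy) and hardness UP (A hard => B hard), not the reverse.
From A in P, the reduction alone does NOT give B in P: any problem in P trivially reduces to SAT, yet SAT is not known to be in P.
From B NP-hard, the reduction alone does NOT give A NP-hard: again, easy problems reduce to hard ones.
(Here in fact A is P and B is NP-complete.)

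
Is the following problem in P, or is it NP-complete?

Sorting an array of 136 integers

This problem is in P: merge sort runs in O(n log n).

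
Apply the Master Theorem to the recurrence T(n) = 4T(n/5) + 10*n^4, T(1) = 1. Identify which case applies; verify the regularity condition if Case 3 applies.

a=4, b=5, f(n)=10*n^4.
log_5(4) = 0.8614 < 4.
f(n) = Omega(n^(0.8614+epsilon)) for some epsilon > 0, so Case 3 is the candidate.
Regularity: a*f(n/b) = 4*10*(n/5)^4 = (4/625)*10*n^4 <= c*f(n) with c = 4/625 < 1. Satisfied.
Case 3: T(n) = Theta(n^4).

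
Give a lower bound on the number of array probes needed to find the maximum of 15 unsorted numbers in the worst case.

Adversary: any unprobed cell could hold a value larger than everything seen so far. If fewer than 15 cells are probed, the adversary places the max in an unprobed cell. So all 15 cells must be examined; together with 15-1 comparisons this is tight.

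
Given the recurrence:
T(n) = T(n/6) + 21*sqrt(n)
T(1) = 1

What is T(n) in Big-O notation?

Each level contributes sqrt(n/6^k). Geometric series with ratio 1/sqrt(6) < 1 sums to O(sqrt(n)).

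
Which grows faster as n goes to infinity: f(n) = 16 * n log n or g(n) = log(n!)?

f(n) = 16 * n log n and g(n) = log(n!) are Theta of each other: Stirling: log(n!) = n log n - n + O(log n) = Theta(n log n); the constant 16 doesn't change the Theta class.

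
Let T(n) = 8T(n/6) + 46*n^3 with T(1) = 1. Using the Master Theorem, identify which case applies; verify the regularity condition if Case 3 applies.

a=8, b=6, f(n)=46*n^3.
log_6(8) = 1.161 < 3.
f(n) = Omega(n^(1.161+epsilon)) for some epsilon > 0, so Case 3 is the candidate.
Regularity: a*f(n/b) = 8*46*(n/6)^3 = (8/216)*46*n^3 <= c*f(n) with c = 8/216 < 1. Satisfied.
Case 3: T(n) = Theta(n^3).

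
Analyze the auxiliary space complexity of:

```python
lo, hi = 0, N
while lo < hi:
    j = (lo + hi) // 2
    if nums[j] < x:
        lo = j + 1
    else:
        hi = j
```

Space complexity: O(1).
Only a constant amount of auxiliary storage is used; nothing grows with n.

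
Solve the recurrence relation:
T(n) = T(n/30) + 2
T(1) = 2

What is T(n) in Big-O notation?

Each step divides n by 30 and adds 2. After log_30(n) steps, T(n) = O(log n).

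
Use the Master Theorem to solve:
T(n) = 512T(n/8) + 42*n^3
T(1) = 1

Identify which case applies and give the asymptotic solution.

a=512, b=8, f(n)=42*n^3.
log_8(512) = 3, so n^(log_b(a)) = n^3.
f(n) = Theta(n^3), so Case 2 applies.
T(n) = Theta(n^3 log n).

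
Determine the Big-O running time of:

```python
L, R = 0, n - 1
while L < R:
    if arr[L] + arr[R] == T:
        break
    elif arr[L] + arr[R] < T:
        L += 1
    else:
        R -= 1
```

Time complexity: O(n).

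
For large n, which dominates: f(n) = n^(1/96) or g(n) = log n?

f(n) = n^(1/96) grows faster: any positive power of n dominates log n.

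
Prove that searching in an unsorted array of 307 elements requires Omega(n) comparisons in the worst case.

An adversary can always place the target in the last position checked. Until all 307 positions are examined, the target might be in any unchecked position. Therefore 307 comparisons are necessary.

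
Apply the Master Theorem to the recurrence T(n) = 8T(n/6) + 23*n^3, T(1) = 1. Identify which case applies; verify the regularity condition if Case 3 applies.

a=8, b=6, f(n)=23*n^3.
log_6(8) = 1.161 < 3.
f(n) = Omega(n^(1.161+epsilon)) for some epsilon > 0, so Case 3 is the candidate.
Regularity: a*f(n/b) = 8*23*(n/6)^3 = (8/216)*23*n^3 <= c*f(n) with c = 8/216 < 1. Satisfied.
Case 3: T(n) = Theta(n^3).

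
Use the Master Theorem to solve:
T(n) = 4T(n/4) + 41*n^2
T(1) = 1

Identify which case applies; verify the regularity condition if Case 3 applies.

a=4, b=4, f(n)=41*n^2.
log_4(4) = 1 < 2.
f(n) = Omega(n^(1+epsilon)) for some epsilon > 0, so Case 3 is the candidate.
Regularity: a*f(n/b) = 4*41*(n/4)^2 = (4/16)*41*n^2 <= c*f(n) with c = 4/16 < 1. Satisfied.
Case 3: T(n) = Theta(n^2).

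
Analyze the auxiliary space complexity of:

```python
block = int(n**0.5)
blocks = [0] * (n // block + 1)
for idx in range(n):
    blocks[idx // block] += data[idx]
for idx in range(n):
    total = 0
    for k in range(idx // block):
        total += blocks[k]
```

Space complexity: O(sqrt(n)).
Storage scales with sqrt(n).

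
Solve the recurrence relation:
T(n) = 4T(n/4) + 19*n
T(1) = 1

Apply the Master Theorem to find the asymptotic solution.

a=4, b=4, f(n)=19*n. log_4(4) = 1. Case 2: T(n) = O(n log n).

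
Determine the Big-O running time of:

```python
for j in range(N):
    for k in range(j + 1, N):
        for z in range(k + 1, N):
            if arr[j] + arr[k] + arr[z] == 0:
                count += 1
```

Time complexity: O(n^3).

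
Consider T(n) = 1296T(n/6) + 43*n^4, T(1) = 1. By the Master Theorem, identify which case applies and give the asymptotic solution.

a=1296, b=6, f(n)=43*n^4.
log_6(1296) = 4, so n^(log_b(a)) = n^4.
f(n) = Theta(n^4), so Case 2 applies.
T(n) = Theta(n^4 log n).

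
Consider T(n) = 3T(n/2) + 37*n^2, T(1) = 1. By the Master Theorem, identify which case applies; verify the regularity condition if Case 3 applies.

a=3, b=2, f(n)=37*n^2.
log_2(3) = 1.585 < 2.
f(n) = Omega(n^(1.585+epsilon)) for some epsilon > 0, so Case 3 is the candidate.
Regularity: a*f(n/b) = 3*37*(n/2)^2 = (3/4)*37*n^2 <= c*f(n) with c = 3/4 < 1. Satisfied.
Case 3: T(n) = Theta(n^2).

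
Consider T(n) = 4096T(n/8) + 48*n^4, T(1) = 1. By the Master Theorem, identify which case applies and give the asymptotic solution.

a=4096, b=8, f(n)=48*n^4.
log_8(4096) = 4, so n^(log_b(a)) = n^4.
f(n) = Theta(n^4), so Case 2 applies.
T(n) = Theta(n^4 log n).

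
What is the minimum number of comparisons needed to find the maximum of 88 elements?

Finding the maximum requires 87 comparisons. Each comparison eliminates exactly one candidate. With 88 candidates, we need 87 eliminations.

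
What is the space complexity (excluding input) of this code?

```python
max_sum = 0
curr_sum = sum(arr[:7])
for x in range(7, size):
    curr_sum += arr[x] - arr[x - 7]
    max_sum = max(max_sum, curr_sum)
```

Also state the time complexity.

Space complexity: O(1).
Only a constant amount of auxiliary storage is used; nothing grows with n.
Time complexity: O(n).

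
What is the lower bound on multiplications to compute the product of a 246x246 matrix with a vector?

A 246x246 matrix-vector product has 246 inner products of length 246. Output depends on all 246^2 = 60516 matrix entries. At least 60516 multiplications needed.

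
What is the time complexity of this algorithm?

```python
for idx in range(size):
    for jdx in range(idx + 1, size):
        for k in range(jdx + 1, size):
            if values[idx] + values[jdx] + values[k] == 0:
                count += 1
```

Time complexity: O(n^3).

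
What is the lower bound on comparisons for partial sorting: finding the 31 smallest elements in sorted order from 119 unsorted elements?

Finding 31 smallest of 119 in sorted order: Omega(119) to identify the 31 smallest, plus Omega(31 log 31) to sort them. Total: Omega(n + k log k).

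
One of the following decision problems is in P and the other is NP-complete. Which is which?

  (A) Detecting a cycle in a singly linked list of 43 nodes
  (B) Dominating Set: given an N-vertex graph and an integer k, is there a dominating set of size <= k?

(A) is P: Floyd's tortoise-and-hare runs in O(n) time, O(1) space.
(B) is NP-complete: reduces from Set Cover (with k part of the input).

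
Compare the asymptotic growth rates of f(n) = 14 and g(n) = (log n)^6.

g(n) = (log n)^6 grows faster: any unbounded function dominates a constant.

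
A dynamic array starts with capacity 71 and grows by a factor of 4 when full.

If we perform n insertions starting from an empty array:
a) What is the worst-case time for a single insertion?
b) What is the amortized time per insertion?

(a) Worst-case single insertion: O(n) -- when the array is full at capacity c, the resize copies all c elements, and c can be Theta(n).
(b) Resizes happen at sizes 71, 284, 1136, ... Total copy cost for n insertions: 71 + 284 + ... = O(n) (geometric series with ratio 1/4). Amortized cost per insertion: O(n)/n = O(1).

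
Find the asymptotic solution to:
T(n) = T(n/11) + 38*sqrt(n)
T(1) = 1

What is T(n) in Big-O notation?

Each level contributes sqrt(n/11^k). Geometric series with ratio 1/sqrt(11) < 1 sums to O(sqrt(n)).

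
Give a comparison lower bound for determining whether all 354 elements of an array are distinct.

In the algebraic decision-tree model, the YES region for element distinctness on 354 elements has 354! connected components (one per ordering). Ben-Or's theorem then gives a lower bound of Omega(log(n!)) = Omega(n log n).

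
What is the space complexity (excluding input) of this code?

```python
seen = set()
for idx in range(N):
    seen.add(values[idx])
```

Space complexity: O(n).
Auxiliary storage grows linearly with the input size n in the worst case.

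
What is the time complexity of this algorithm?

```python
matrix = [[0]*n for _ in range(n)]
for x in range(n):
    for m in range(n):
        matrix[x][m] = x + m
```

Time complexity: O(n^2).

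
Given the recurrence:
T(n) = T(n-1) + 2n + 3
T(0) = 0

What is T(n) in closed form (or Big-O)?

Dominant term in sum is 2*sum(i, i=1..n) = 2*n*(n+1)/2 = O(n^2).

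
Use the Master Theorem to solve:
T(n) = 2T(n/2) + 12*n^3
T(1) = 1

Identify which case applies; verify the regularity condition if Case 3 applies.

a=2, b=2, f(n)=12*n^3.
log_2(2) = 1 < 3.
f(n) = Omega(n^(1+epsilon)) for some epsilon > 0, so Case 3 is the candidate.
Regularity: a*f(n/b) = 2*12*(n/2)^3 = (2/8)*12*n^3 <= c*f(n) with c = 2/8 < 1. Satisfied.
Case 3: T(n) = Theta(n^3).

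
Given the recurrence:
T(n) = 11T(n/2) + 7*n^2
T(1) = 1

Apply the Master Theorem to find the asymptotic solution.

a=11, b=2, f(n)=7*n^2. log_2(11) = 3.459. Case 1 of Master Theorem: T(n) = O(n^3.459).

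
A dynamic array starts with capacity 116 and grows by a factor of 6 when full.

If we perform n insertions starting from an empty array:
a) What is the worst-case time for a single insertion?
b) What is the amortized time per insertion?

(a) Worst-case single insertion: O(n) -- when the array is full at capacity c, the resize copies all c elements, and c can be Theta(n).
(b) Resizes happen at sizes 116, 696, 4176, ... Total copy cost for n insertions: 116 + 696 + ... = O(n) (geometric series with ratio 1/6). Amortized cost per insertion: O(n)/n = O(1).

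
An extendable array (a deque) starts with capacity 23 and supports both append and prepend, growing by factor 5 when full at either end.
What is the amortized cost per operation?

Growth at either end copies all elements; capacities form a geometric sequence with ratio 5, so total copy cost over n operations is O(n) (two geometric series). Amortized O(1).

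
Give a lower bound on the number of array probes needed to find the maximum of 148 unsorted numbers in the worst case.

Adversary: any unprobed cell could hold a value larger than everything seen so far. If fewer than 148 cells are probed, the adversary places the max in an unprobed cell. So all 148 cells must be examined; together with 148-1 comparisons this is tight.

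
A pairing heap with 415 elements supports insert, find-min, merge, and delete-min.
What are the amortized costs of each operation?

Pairing heaps are self-adjusting heap-ordered trees. Insert and merge link two roots: O(1). Find-min reads the root: O(1). Delete-min removes the root, then pairs children in two passes; amortized cost is O(log 415) = O(log n).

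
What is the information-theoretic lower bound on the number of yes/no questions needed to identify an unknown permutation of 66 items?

There are 66! = 544344939077443064003729240247842752644293064388798874532860126869671081148416000000000000000 permutations. Each yes/no question gives at most 1 bit, so at least ceil(log_2(544344939077443064003729240247842752644293064388798874532860126869671081148416000000000000000)) = 309 questions are needed.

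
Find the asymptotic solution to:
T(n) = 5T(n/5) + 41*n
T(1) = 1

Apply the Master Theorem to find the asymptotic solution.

a=5, b=5, f(n)=41*n. log_5(5) = 1. Case 2: T(n) = O(n log n).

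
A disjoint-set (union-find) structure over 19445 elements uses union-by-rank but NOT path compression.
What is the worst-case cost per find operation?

Union-by-rank alone keeps every tree's height <= log_2(19445) ~= 14.2. Each find traverses from a node to its root, costing O(height) = O(log n). Without path compression this bound is tight.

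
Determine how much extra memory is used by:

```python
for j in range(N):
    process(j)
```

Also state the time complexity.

Space complexity: O(1).
Only a constant amount of auxiliary storage is used; nothing grows with n.
Time complexity: O(n).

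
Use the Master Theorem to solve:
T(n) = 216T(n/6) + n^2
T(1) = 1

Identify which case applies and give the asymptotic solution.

a=216, b=6, f(n)=n^2.
log_6(216) = 3 > 2.
Since f(n) = O(n^2) is polynomially smaller than n^3, Case 1 applies.
T(n) = Theta(n^3).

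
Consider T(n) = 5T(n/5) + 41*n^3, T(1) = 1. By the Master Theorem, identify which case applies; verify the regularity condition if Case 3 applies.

a=5, b=5, f(n)=41*n^3.
log_5(5) = 1 < 3.
f(n) = Omega(n^(1+epsilon)) for some epsilon > 0, so Case 3 is the candidate.
Regularity: a*f(n/b) = 5*41*(n/5)^3 = (5/125)*41*n^3 <= c*f(n) with c = 5/125 < 1. Satisfied.
Case 3: T(n) = Theta(n^3).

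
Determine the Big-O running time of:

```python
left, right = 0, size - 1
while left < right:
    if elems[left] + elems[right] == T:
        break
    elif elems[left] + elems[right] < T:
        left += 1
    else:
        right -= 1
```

Time complexity: O(n).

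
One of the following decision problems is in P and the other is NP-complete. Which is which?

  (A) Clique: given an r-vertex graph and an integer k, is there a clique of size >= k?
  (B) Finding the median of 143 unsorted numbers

(A) is NP-complete: complement of Independent Set / Vertex Cover (with k part of the input).
(B) is P: linear-time selection (median-of-medians) runs in O(n).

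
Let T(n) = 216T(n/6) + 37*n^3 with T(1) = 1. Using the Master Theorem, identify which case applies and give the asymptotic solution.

a=216, b=6, f(n)=37*n^3.
log_6(216) = 3, so n^(log_b(a)) = n^3.
f(n) = Theta(n^3), so Case 2 applies.
T(n) = Theta(n^3 log n).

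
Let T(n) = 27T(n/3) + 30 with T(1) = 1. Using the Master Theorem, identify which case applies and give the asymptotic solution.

a=27, b=3, f(n)=30.
log_3(27) = 3 > 0.
Since f(n) = O(n^0) is polynomially smaller than n^3, Case 1 applies.
T(n) = Theta(n^3).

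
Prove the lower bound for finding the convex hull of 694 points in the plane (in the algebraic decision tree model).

Reduction from sorting: given 694 numbers x_1,...,x_{694}, map x_i to the point (x_i, x_i^2) on the parabola y = x^2. All points are on the convex hull, and walking the hull gives them in sorted x-order. Since sorting requires Omega(n log n), so does planar convex hull.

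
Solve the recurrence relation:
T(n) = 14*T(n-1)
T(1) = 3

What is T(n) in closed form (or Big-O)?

Each step multiplies by 14. T(n) = T(1)*14^(n-1) = 3*14^(n-1).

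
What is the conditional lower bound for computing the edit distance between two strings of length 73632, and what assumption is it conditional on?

Under SETH (the Strong Exponential Time Hypothesis), edit distance on length-73632 strings cannot be computed in O(n^(2-epsilon)) time for any epsilon > 0 (Backurs-Indyk). The reduction is from CNF-SAT via the orthogonal vectors problem.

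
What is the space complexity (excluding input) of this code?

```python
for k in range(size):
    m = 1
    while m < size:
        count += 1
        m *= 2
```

Space complexity: O(1).
Only a constant amount of auxiliary storage is used; nothing grows with n.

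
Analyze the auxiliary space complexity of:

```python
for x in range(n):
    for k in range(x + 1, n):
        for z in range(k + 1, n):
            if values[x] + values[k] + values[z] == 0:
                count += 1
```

Space complexity: O(1).
Only a constant amount of auxiliary storage is used; nothing grows with n.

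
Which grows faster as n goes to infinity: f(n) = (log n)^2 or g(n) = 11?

f(n) = (log n)^2 grows faster: any unbounded function dominates a constant.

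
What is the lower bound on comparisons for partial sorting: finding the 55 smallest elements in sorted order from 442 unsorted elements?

Finding 55 smallest of 442 in sorted order: Omega(442) to identify the 55 smallest, plus Omega(55 log 55) to sort them. Total: Omega(n + k log k).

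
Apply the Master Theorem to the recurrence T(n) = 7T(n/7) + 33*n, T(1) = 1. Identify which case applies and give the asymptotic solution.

a=7, b=7, f(n)=33*n.
log_7(7) = 1, so n^(log_b(a)) = n.
f(n) = Theta(n), so Case 2 applies.
T(n) = Theta(n log n).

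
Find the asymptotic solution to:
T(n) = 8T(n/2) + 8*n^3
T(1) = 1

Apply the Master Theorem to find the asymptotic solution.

a=8, b=2, f(n)=8*n^3. log_2(8) = 3. Case 2: T(n) = O(n^3 log n).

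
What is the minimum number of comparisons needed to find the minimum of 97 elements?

Finding the minimum requires 96 comparisons, identical reasoning to finding the maximum. Each comparison eliminates one candidate.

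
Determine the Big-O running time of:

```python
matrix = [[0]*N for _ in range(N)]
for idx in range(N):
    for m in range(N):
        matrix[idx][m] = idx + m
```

Time complexity: O(n^2).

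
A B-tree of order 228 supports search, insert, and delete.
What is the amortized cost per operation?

B-tree of order 228 has height O(log_228 n). Each operation traverses the tree height. Splits during insert and merges during delete are O(1) each and occur at most once per level. Total cost per operation: O(log_228 n).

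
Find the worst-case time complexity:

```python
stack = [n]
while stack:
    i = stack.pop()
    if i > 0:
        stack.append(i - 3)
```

Time complexity: O(n).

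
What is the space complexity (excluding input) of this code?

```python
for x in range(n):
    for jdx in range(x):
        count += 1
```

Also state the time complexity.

Space complexity: O(1).
Only a constant amount of auxiliary storage is used; nothing grows with n.
Time complexity: O(n^2).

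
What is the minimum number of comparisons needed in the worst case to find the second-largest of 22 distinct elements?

Lower bound: finding the max needs 22-1 comparisons. By the adversary weight-doubling argument, the max must personally win >= ceil(log_2(22)) = 5 comparisons; the 2nd-largest is among those 5 losers, needing 5-1 more comparisons. Total >= 22-1 + 5-1 = 25. A balanced knockout tournament achieves this.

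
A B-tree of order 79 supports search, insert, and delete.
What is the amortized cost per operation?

B-tree of order 79 has height O(log_79 n). Each operation traverses the tree height. Splits during insert and merges during delete are O(1) each and occur at most once per level. Total cost per operation: O(log_79 n).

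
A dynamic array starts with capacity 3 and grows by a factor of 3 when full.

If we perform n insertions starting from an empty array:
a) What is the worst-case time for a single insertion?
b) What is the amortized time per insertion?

(a) Worst-case single insertion: O(n) -- when the array is full at capacity c, the resize copies all c elements, and c can be Theta(n).
(b) Resizes happen at sizes 3, 9, 27, ... Total copy cost for n insertions: 3 + 9 + ... = O(n) (geometric series with ratio 1/3). Amortized cost per insertion: O(n)/n = O(1).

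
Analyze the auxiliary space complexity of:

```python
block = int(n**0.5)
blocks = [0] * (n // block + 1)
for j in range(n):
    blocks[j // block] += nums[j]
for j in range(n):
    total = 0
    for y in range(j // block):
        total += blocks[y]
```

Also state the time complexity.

Space complexity: O(sqrt(n)).
Storage scales with sqrt(n).
Time complexity: O(n * sqrt(n)).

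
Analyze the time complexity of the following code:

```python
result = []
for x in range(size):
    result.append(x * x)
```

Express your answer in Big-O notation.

Time complexity: O(n).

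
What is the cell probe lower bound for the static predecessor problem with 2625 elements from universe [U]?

The Patrascu-Thorup lower bound shows any data structure on n = 2625 elements using O(n * polylog(n)) space requires Omega(log log U) query time. van Emde Boas trees achieve O(log log U) with O(U) space.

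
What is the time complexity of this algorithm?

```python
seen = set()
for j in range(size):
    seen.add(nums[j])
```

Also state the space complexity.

Time complexity: O(n).
Space complexity: O(n).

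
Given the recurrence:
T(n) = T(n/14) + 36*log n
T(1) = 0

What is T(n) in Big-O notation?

Each of the log_14(n) levels adds O(log n). T(n) = O(log^2 n).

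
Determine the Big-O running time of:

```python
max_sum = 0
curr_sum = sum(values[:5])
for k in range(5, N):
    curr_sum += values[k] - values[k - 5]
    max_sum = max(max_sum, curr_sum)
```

Time complexity: O(n).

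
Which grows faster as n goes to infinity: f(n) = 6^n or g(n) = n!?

g(n) = n! grows faster: by Stirling n! ~ (n/e)^n sqrt(2*pi*n); (n/e)^n eventually dominates 6^n.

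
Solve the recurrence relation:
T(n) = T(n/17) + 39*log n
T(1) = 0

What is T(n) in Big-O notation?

Each of the log_17(n) levels adds O(log n). T(n) = O(log^2 n).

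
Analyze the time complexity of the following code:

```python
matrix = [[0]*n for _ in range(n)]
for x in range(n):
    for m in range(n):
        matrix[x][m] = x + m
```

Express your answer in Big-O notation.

Time complexity: O(n^2).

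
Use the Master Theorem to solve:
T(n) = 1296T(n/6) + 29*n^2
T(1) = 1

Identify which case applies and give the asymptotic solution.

a=1296, b=6, f(n)=29*n^2.
log_6(1296) = 4 > 2.
Since f(n) = O(n^2) is polynomially smaller than n^4, Case 1 applies.
T(n) = Theta(n^4).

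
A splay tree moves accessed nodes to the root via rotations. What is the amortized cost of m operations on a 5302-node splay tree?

Using a potential function Phi = sum of log(size of subtree) for each node, each splay operation has amortized cost O(log n) where n = 5302. Bad individual operations (O(n)) are offset by decreased potential.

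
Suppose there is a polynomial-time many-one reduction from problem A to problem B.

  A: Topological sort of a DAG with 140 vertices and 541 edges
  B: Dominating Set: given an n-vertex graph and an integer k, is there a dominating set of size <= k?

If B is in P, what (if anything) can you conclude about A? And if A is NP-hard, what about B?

A poly-time reduction A <=_p B means any A-instance can be transformed to a B-instance in poly time.
If B is in P: compose the reduction with B's poly-time algorithm to solve A in poly time, so A is in P.
If A is NP-hard: every NP problem reduces to A, which reduces to B; composing reductions, every NP problem reduces to B, so B is NP-hard.
(Here in fact A is P and B is NP-complete.)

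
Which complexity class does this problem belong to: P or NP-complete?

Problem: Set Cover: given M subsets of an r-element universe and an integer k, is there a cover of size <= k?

This problem is NP-complete: one of Karp's 21 NP-complete problems (with k part of the input).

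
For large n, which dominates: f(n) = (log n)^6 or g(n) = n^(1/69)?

g(n) = n^(1/69) grows faster: any positive power of n dominates any polylog.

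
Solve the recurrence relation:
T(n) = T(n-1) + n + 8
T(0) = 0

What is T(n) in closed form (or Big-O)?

Dominant term in sum is 1*sum(i, i=1..n) = 1*n*(n+1)/2 = O(n^2).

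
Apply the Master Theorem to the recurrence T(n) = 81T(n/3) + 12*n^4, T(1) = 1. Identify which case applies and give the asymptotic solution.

a=81, b=3, f(n)=12*n^4.
log_3(81) = 4, so n^(log_b(a)) = n^4.
f(n) = Theta(n^4), so Case 2 applies.
T(n) = Theta(n^4 log n).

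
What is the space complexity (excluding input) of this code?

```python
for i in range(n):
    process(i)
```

Space complexity: O(1).
Only a constant amount of auxiliary storage is used; nothing grows with n.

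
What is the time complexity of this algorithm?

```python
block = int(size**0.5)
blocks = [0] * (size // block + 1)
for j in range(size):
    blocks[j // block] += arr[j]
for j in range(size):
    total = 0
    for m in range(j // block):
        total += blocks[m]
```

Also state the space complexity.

Time complexity: O(n * sqrt(n)).
Space complexity: O(sqrt(n)).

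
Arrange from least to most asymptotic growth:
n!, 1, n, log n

Ordered by growth rate: 1 < log n < n < n!.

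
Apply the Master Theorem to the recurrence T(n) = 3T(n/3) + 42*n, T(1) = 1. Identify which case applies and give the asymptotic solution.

a=3, b=3, f(n)=42*n.
log_3(3) = 1, so n^(log_b(a)) = n.
f(n) = Theta(n), so Case 2 applies.
T(n) = Theta(n log n).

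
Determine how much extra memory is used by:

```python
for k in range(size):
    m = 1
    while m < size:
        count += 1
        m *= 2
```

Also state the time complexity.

Space complexity: O(1).
Only a constant amount of auxiliary storage is used; nothing grows with n.
Time complexity: O(n log n).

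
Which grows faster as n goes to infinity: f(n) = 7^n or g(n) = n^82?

f(n) = 7^n grows faster: any exponential with base > 1 dominates every polynomial.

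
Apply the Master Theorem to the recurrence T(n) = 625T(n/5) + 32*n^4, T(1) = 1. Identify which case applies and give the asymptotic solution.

a=625, b=5, f(n)=32*n^4.
log_5(625) = 4, so n^(log_b(a)) = n^4.
f(n) = Theta(n^4), so Case 2 applies.
T(n) = Theta(n^4 log n).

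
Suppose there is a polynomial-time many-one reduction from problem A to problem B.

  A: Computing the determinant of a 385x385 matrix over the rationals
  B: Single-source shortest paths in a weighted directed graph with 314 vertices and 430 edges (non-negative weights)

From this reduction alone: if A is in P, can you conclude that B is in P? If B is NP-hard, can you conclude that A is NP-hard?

A poly-time reduction A <=_p B transfers tractability DOWN (B easy => A easy) and hardness UP (A hard => B hard), not the reverse.
From A in P, the reduction alone does NOT give B in P: any problem in P trivially reduces to SAT, yet SAT is not known to be in P.
From B NP-hard, the reduction alone does NOT give A NP-hard: again, easy problems reduce to hard ones.
(Here in fact A is P and B is P.)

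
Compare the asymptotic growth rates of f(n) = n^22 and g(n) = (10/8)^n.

g(n) = (10/8)^n grows faster: (10/8)^n is exponential with base 10/8 > 1, dominating every polynomial.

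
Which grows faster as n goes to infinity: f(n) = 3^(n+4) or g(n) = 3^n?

f(n) = 3^(n+4) and g(n) = 3^n are Theta of each other: 3^(n+4) = 3^4 * 3^n = Theta(3^n).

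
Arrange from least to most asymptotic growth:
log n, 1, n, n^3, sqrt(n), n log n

Ordered by growth rate: 1 < log n < sqrt(n) < n < n log n < n^3.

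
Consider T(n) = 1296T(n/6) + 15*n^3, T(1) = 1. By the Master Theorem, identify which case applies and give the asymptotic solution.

a=1296, b=6, f(n)=15*n^3.
log_6(1296) = 4 > 3.
Since f(n) = O(n^3) is polynomially smaller than n^4, Case 1 applies.
T(n) = Theta(n^4).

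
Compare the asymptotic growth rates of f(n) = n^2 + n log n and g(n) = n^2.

f(n) = n^2 + n log n and g(n) = n^2 are Theta of each other: the lower-order n log n term is o(n^2); both are Theta(n^2).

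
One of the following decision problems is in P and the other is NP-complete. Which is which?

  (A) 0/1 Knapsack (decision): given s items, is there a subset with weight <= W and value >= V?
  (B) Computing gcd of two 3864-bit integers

(A) is NP-complete: reduces from Subset Sum.
(B) is P: the Euclidean algorithm runs in polynomial time in the bit-length.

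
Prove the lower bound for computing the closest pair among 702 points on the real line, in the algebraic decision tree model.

Reduction from element distinctness: given 702 reals, the closest-pair distance is 0 iff two are equal. Element distinctness has an Omega(n log n) lower bound in the algebraic decision tree model (Ben-Or). Therefore closest pair on a line also requires Omega(n log n). Sorting then a linear scan achieves this.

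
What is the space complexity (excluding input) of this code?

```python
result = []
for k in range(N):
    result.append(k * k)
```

Space complexity: O(n).
Auxiliary storage grows linearly with the input size n in the worst case.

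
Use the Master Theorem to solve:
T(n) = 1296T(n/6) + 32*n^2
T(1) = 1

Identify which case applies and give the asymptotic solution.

a=1296, b=6, f(n)=32*n^2.
log_6(1296) = 4 > 2.
Since f(n) = O(n^2) is polynomially smaller than n^4, Case 1 applies.
T(n) = Theta(n^4).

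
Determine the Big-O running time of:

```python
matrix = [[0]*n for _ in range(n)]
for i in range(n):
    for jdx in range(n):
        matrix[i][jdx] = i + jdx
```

Time complexity: O(n^2).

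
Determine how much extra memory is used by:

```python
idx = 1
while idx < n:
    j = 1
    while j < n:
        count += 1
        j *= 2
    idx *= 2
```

Space complexity: O(1).
Only a constant amount of auxiliary storage is used; nothing grows with n.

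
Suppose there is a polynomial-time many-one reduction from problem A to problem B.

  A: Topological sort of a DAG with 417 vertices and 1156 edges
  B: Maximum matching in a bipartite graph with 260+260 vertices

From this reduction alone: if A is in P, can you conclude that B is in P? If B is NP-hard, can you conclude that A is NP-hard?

A poly-time reduction A <=_p B transfers tractability DOWN (B easy => A easy) and hardness UP (A hard => B hard), not the reverse.
From A in P, the reduction alone does NOT give B in P: any problem in P trivially reduces to SAT, yet SAT is not known to be in P.
From B NP-hard, the reduction alone does NOT give A NP-hard: again, easy problems reduce to hard ones.
(Here in fact A is P and B is P.)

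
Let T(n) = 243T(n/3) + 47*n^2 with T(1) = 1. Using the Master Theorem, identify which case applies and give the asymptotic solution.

a=243, b=3, f(n)=47*n^2.
log_3(243) = 5 > 2.
Since f(n) = O(n^2) is polynomially smaller than n^5, Case 1 applies.
T(n) = Theta(n^5).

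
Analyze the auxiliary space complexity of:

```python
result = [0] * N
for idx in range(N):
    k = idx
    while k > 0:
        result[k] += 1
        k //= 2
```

Space complexity: O(n).
Auxiliary storage grows linearly with the input size n in the worst case.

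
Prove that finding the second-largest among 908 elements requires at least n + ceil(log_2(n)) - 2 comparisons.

Lower bound (adversary): identifying the maximum requires 908-1 comparisons (each eliminates one candidate). Assign weight 1 to each element; on each comparison the adversary lets the heavier side win and gives it the loser's weight. The max ends with weight 908, but each comparison it wins at most doubles its weight, so the max must win >= ceil(log_2(908)) = 10 comparisons. The second-largest is one of those 10 direct losers to the max, and identifying which one is largest needs >= 10-1 further comparisons. Total >= 908-1 + 10-1 = 916.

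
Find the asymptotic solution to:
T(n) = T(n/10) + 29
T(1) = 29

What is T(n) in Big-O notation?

Each step divides n by 10 and adds 29. After log_10(n) steps, T(n) = O(log n).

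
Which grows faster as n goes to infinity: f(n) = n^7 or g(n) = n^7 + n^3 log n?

f(n) = n^7 and g(n) = n^7 + n^3 log n are Theta of each other: the lower-order n^3 log n term is o(n^7); both are Theta(n^7).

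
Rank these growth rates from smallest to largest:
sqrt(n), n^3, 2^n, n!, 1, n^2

Ordered by growth rate: 1 < sqrt(n) < n^2 < n^3 < 2^n < n!.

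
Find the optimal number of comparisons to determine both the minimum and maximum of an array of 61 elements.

Naive approach: 120 comparisons (60 for max + 60 for min).
Optimal: Compare elements in pairs first (floor(n/2) = 30 comparisons), then find max among winners and min among losers (30 comparisons each).
Total: ceil(3n/2) - 2 = 90 comparisons. An adversary argument shows this is also a lower bound.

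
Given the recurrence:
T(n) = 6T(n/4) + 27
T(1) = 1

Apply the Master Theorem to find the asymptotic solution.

a=6, b=4, f(n)=27. log_4(6) = 1.292. Case 1 of Master Theorem: T(n) = O(n^1.292).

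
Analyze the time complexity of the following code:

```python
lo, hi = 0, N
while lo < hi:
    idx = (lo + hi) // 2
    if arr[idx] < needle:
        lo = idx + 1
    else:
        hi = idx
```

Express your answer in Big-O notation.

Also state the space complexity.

Time complexity: O(log n).
Space complexity: O(1).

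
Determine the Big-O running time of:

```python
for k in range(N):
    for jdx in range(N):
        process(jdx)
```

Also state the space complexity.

Time complexity: O(n^2).
Space complexity: O(1).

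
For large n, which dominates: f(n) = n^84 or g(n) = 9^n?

g(n) = 9^n grows faster: any exponential with base > 1 dominates every polynomial.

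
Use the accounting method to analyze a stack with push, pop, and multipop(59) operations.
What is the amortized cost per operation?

Assign 2 credits per push (1 for the push, 1 saved for a future pop). Each pop or element popped by multipop(59) uses 1 saved credit. Total credits never go negative, so amortized cost is O(1).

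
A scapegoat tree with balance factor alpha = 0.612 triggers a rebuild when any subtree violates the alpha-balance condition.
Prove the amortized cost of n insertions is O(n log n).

Define potential Phi = c * sum of |size(left(v)) - size(right(v))| over all nodes. An insertion at depth d costs O(d) = O(log n) and increases Phi by O(log n). When a rebuild of subtree of size s occurs, it costs O(s) but reduces Phi by Omega(s). With alpha = 0.612, between rebuilds Omega(s) insertions must occur. Amortized cost per insertion: O(log n).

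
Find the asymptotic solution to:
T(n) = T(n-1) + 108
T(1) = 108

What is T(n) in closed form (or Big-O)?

Unrolling: T(n) = T(n-1) + 108 = T(n-2) + 2*108 = ... = T(1) + (n-1)*108 = 108 + (n-1)*108 = 108n.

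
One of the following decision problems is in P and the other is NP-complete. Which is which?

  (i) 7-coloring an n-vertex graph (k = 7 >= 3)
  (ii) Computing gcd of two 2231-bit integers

(i) is NP-complete: graph k-coloring for k>=3 is NP-complete by reduction from 3-SAT.
(ii) is P: the Euclidean algorithm runs in polynomial time in the bit-length.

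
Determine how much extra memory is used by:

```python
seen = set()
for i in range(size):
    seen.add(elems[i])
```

Space complexity: O(n).
Auxiliary storage grows linearly with the input size n in the worst case.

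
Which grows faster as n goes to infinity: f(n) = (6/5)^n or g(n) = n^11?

f(n) = (6/5)^n grows faster: (6/5)^n is exponential with base 6/5 > 1, dominating every polynomial.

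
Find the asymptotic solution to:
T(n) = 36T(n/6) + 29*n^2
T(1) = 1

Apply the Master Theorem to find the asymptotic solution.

a=36, b=6, f(n)=29*n^2. log_6(36) = 2. Case 2: T(n) = O(n^2 log n).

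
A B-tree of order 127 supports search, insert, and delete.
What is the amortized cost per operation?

B-tree of order 127 has height O(log_127 n). Each operation traverses the tree height. Splits during insert and merges during delete are O(1) each and occur at most once per level. Total cost per operation: O(log_127 n).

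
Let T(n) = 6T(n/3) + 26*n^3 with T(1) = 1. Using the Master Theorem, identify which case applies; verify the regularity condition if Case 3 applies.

a=6, b=3, f(n)=26*n^3.
log_3(6) = 1.631 < 3.
f(n) = Omega(n^(1.631+epsilon)) for some epsilon > 0, so Case 3 is the candidate.
Regularity: a*f(n/b) = 6*26*(n/3)^3 = (6/27)*26*n^3 <= c*f(n) with c = 6/27 < 1. Satisfied.
Case 3: T(n) = Theta(n^3).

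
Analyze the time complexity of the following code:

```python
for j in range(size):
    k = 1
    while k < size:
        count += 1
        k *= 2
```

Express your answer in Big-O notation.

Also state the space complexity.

Time complexity: O(n log n).
Space complexity: O(1).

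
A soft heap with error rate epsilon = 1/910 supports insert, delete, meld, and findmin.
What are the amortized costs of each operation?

Soft heaps (Chazelle) allow up to an epsilon = 1/910 fraction of elements to have corrupted (raised) keys. Insert is O(log(1/epsilon)) = O(log 910) amortized -- the structure maintains heap-ordered binary trees of rank bounded by O(log(1/epsilon)). Meld concatenates root lists: O(1) amortized. Delete and findmin are O(1) amortized.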